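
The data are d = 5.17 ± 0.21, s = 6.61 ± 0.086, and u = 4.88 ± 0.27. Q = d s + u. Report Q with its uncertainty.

39.1 ± 1.48

Let p = d·s = 34.2. δp/p = √((1·δd/d)² + (1·δs/s)²) = √(0.00165 + 0.000169) = 0.0427, so δp = 1.46.
Q = p + u: δQ = √(δp² + δu²) = √(2.12 + 0.0729) = 1.48
Q = 39.1.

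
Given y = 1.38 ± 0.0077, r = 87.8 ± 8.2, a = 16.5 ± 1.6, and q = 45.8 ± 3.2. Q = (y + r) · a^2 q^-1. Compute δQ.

Let u = y + r = 89.2. δu = √(δy² + δr²) = √(5.93e-05 + 67.2) = 8.20, so δu/u = 0.0919.
Q is then a monomial in u, a, q:
δQ/Q = √((δu/u)² + (2·δa/a)² + (-1·δq/q)²) = √(0.00845 + 0.0376 + 0.00488) = 0.226
Q = 530, so δQ = 0.226 × 530 = 120.

120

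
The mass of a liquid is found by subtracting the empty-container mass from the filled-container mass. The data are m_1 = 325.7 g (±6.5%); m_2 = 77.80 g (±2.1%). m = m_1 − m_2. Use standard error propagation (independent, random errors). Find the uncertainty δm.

m is a linear combination, so absolute uncertainties add in quadrature:
  (δm_1)² = 448;  (δm_2)² = 2.67
δm = √(451) = 21.2 g

21.2 g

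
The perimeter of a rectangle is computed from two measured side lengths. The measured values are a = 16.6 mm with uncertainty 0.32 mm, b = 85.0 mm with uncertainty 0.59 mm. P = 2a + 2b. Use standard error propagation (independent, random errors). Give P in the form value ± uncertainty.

For a sum/difference, combine absolute errors in quadrature:
  (2·δa)² = 0.410;  (2·δb)² = 1.39
δP = √(1.80) = 1.34 mm
P = 203 mm.

203 ± 1.34 mm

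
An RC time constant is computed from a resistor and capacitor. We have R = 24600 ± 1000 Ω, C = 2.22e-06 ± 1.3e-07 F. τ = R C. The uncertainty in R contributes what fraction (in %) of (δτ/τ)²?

32.5%

(δτ/τ)² = (1·δR/R)² + (1·δC/C)²
  R term: (1×0.0407)² = 0.00165
  C term: (1×0.0586)² = 0.00343
Total = 0.00508. Share from R = 0.00165/0.00508 = 0.325.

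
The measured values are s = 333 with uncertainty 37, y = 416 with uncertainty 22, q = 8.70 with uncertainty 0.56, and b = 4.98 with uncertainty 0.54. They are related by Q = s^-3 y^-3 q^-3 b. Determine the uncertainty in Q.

Since Q is a product/quotient, work with relative uncertainties:
  (-3·δs/s)² = (-3×0.111)² = 0.111;  (-3·δy/y)² = (-3×0.0529)² = 0.0252;  (-3·δq/q)² = (-3×0.0644)² = 0.0373;  (1·δb/b)² = (1×0.108)² = 0.0118
δQ/Q = √(0.185) = 0.430
Q = 2.84e-18, so δQ = 0.430 × 2.84e-18 = 1.22e-18.

1.22e-18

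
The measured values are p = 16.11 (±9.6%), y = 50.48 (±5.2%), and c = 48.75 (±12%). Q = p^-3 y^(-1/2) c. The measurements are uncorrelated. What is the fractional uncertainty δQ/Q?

Products/powers → add relative errors in quadrature, weighted by exponent:
  (-3·δp/p)² = (-3×0.0960)² = 0.0829;  (−½·δy/y)² = (-0.5×0.0520)² = 0.000676;  (1·δc/c)² = (1×0.120)² = 0.0144
δQ/Q = √(0.0980) = 0.313

0.313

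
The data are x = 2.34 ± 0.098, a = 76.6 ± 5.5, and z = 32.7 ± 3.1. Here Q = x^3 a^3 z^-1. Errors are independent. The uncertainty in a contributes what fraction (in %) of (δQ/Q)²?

(δQ/Q)² = (3·δx/x)² + (3·δa/a)² + (-1·δz/z)²
  x term: (3×0.0419)² = 0.0158
  a term: (3×0.0718)² = 0.0464
  z term: (-1×0.0948)² = 0.00899
Total = 0.0712. Share from a = 0.0464/0.0712 = 0.652.

65.2%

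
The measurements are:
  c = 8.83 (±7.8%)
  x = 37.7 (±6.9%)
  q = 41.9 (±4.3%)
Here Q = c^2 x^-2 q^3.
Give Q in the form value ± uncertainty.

4040 ± 989

Since Q is a product/quotient, work with relative uncertainties:
  (2·δc/c)² = (2×0.0780)² = 0.0243;  (-2·δx/x)² = (-2×0.0690)² = 0.0190;  (3·δq/q)² = (3×0.0430)² = 0.0166
δQ/Q = √(0.0600) = 0.245
Q = 4040, so δQ = 0.245 × 4040 = 989.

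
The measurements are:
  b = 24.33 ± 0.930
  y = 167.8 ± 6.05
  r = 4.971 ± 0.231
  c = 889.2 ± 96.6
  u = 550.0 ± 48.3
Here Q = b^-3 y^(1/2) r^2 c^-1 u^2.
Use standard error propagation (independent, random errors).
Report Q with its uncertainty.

Q is a product of powers, so relative uncertainties combine in quadrature:
  (-3·δb/b)² = (-3×0.0382)² = 0.0131;  (½·δy/y)² = (0.5×0.0361)² = 0.000325;  (2·δr/r)² = (2×0.0465)² = 0.00864;  (-1·δc/c)² = (-1×0.109)² = 0.0118;  (2·δu/u)² = (2×0.0878)² = 0.0308
δQ/Q = √(0.0648) = 0.254
Q = 7.561, so δQ = 0.254 × 7.561 = 1.92.

7.561 ± 1.92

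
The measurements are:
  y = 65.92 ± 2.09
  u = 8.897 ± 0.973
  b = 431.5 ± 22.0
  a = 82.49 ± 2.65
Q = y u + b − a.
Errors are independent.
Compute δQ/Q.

Let p = y·u = 586.5. δp/p = √((1·δy/y)² + (1·δu/u)²) = √(0.00101 + 0.0120) = 0.114, so δp = 66.8.
Q = p + b − a: δQ = √(δp² + δb² + δa²) = √(4460 + 484 + 7.02) = 70.4
Q = 935.5, so δQ/Q = 70.4/935.5 = 0.0752.

0.0752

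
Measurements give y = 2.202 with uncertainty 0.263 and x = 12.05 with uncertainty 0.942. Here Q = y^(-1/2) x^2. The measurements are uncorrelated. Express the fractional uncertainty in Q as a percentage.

16.7%

Since Q is a product/quotient, work with relative uncertainties:
  (−½·δy/y)² = (-0.5×0.119)² = 0.00357;  (2·δx/x)² = (2×0.0782)² = 0.0244
δQ/Q = √(0.0280) = 0.167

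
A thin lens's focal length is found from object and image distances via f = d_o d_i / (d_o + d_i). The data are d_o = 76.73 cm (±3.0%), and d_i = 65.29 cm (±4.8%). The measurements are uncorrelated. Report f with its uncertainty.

35.27 ± 1.04 cm

∂f/∂d_o = (d_i/(d_o+d_i))² = 0.211;  ∂f/∂d_i = (d_o/(d_o+d_i))² = 0.292
δf = √((∂f/∂d_o · δd_o)² + (∂f/∂d_i · δd_i)²) = √(0.237 + 0.837) = 1.04 cm
f = 35.27 cm.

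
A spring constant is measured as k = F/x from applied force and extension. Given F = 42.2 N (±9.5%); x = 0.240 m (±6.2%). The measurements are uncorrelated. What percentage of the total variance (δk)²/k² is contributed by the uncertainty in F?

(δk/k)² = (1·δF/F)² + (-1·δx/x)²
  F term: (1×0.0950)² = 0.00903
  x term: (-1×0.0620)² = 0.00384
Total = 0.0129. Share from F = 0.00903/0.0129 = 0.701.

70.1%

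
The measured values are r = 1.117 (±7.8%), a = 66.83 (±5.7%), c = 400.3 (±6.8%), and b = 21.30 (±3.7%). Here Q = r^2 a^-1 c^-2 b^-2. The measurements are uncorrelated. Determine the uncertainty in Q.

Q is a product of powers, so relative uncertainties combine in quadrature:
  (2·δr/r)² = (2×0.0780)² = 0.0243;  (-1·δa/a)² = (-1×0.0570)² = 0.00325;  (-2·δc/c)² = (-2×0.0680)² = 0.0185;  (-2·δb/b)² = (-2×0.0370)² = 0.00548
δQ/Q = √(0.0516) = 0.227
Q = 2.568e-10, so δQ = 0.227 × 2.568e-10 = 5.83e-11.

5.83e-11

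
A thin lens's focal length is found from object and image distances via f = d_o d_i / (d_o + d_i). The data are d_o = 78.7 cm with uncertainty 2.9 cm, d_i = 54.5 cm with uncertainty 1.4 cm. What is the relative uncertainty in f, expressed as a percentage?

∂f/∂d_o = (d_i/(d_o+d_i))² = 0.167;  ∂f/∂d_i = (d_o/(d_o+d_i))² = 0.349
δf = √((∂f/∂d_o · δd_o)² + (∂f/∂d_i · δd_i)²) = √(0.236 + 0.239) = 0.689 cm
f = 32.2 cm, so δf/f = 0.689/32.2 = 0.0214.

2.14%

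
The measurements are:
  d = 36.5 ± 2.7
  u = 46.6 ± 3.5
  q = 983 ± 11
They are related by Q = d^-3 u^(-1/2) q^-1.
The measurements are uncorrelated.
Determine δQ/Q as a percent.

Products/powers → add relative errors in quadrature, weighted by exponent:
  (-3·δd/d)² = (-3×0.0740)² = 0.0492;  (−½·δu/u)² = (-0.5×0.0751)² = 0.00141;  (-1·δq/q)² = (-1×0.0112)² = 0.000125
δQ/Q = √(0.0508) = 0.225

22.5%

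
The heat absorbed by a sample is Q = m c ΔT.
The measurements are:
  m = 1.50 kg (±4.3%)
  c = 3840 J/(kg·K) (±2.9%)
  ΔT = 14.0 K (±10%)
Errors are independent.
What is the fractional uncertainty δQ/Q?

0.113

Each factor contributes (exponent × relative error)² to (δQ/Q)²:
  (1·δm/m)² = (1×0.0430)² = 0.00185;  (1·δc/c)² = (1×0.0290)² = 0.000841;  (1·δΔT/ΔT)² = (1×0.100)² = 0.0100
δQ/Q = √(0.0127) = 0.113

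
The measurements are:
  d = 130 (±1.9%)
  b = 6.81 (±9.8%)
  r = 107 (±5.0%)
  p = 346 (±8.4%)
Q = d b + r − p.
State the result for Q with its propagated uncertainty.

Let w = d·b = 885. δw/w = √((1·δd/d)² + (1·δb/b)²) = √(0.000361 + 0.00960) = 0.0998, so δw = 88.4.
Q = w + r − p: δQ = √(δw² + δr² + δp²) = √(7810 + 28.6 + 845) = 93.2
Q = 646.

646 ± 93.2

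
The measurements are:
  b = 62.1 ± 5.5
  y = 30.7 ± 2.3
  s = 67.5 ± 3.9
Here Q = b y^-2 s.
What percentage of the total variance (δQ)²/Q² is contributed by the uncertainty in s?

9.93%

(δQ/Q)² = (1·δb/b)² + (-2·δy/y)² + (1·δs/s)²
  b term: (1×0.0886)² = 0.00784
  y term: (-2×0.0749)² = 0.0225
  s term: (1×0.0578)² = 0.00334
Total = 0.0336. Share from s = 0.00334/0.0336 = 0.0993.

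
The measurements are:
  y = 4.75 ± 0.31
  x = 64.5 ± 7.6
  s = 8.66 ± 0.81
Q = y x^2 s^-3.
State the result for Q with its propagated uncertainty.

30.4 ± 11.3

Each factor contributes (exponent × relative error)² to (δQ/Q)²:
  (1·δy/y)² = (1×0.0653)² = 0.00426;  (2·δx/x)² = (2×0.118)² = 0.0555;  (-3·δs/s)² = (-3×0.0935)² = 0.0787
δQ/Q = √(0.139) = 0.372
Q = 30.4, so δQ = 0.372 × 30.4 = 11.3.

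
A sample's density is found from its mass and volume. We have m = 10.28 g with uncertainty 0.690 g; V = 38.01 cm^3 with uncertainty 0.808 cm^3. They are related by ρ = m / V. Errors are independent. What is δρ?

0.0190 g/cm^3

Since ρ is a product/quotient, work with relative uncertainties:
  (1·δm/m)² = (1×0.0671)² = 0.00451;  (-1·δV/V)² = (-1×0.0213)² = 0.000452
δρ/ρ = √(0.00496) = 0.0704
ρ = 0.2705 g/cm^3, so δρ = 0.0704 × 0.2705 = 0.0190 g/cm^3.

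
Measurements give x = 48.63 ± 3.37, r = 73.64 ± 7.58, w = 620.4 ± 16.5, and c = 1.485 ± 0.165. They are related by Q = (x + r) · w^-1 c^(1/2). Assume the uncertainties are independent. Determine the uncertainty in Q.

0.0220

Let u = x + r = 122.3. δu = √(δx² + δr²) = √(11.4 + 57.5) = 8.30, so δu/u = 0.0678.
Q is then a monomial in u, w, c:
δQ/Q = √((δu/u)² + (-1·δw/w)² + (½·δc/c)²) = √(0.00460 + 0.000707 + 0.00309) = 0.0916
Q = 0.2402, so δQ = 0.0916 × 0.2402 = 0.0220.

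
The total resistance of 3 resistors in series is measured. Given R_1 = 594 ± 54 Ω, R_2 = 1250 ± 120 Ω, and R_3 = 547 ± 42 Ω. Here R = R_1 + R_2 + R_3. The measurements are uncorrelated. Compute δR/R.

Each term contributes (cᵢ δxᵢ)² to (δR)²:
  (δR_1)² = 2920;  (δR_2)² = 14400;  (δR_3)² = 1760
δR = √(19100) = 138 Ω
R = 2390 Ω, so δR/R = 138/2390 = 0.0578.

0.0578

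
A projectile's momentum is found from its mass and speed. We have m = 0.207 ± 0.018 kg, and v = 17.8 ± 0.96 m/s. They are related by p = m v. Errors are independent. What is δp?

Products/powers → add relative errors in quadrature, weighted by exponent:
  (1·δm/m)² = (1×0.0870)² = 0.00756;  (1·δv/v)² = (1×0.0539)² = 0.00291
δp/p = √(0.0105) = 0.102
p = 3.68 kg·m/s, so δp = 0.102 × 3.68 = 0.377 kg·m/s.

0.377 kg·m/s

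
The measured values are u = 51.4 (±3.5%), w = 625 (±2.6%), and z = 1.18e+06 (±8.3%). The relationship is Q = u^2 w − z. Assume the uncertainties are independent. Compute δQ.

1.57e+05

Let p = u^2·w = 1.65e+06. δp/p = √((2·δu/u)² + (1·δw/w)²) = √(0.00490 + 0.000676) = 0.0747, so δp = 1.23e+05.
Q = p − z: δQ = √(δp² + δz²) = √(1.52e+10 + 9.59e+09) = 1.57e+05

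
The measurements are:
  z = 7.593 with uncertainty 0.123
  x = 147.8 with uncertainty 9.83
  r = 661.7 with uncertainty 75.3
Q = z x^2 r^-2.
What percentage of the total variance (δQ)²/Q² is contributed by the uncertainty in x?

(δQ/Q)² = (1·δz/z)² + (2·δx/x)² + (-2·δr/r)²
  z term: (1×0.0162)² = 0.000262
  x term: (2×0.0665)² = 0.0177
  r term: (-2×0.114)² = 0.0518
Total = 0.0698. Share from x = 0.0177/0.0698 = 0.254.

25.4%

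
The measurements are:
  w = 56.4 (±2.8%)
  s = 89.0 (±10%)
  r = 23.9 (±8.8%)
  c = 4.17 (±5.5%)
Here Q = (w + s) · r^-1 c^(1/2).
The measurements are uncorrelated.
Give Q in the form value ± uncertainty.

Let u = w + s = 145. δu = √(δw² + δs²) = √(2.49 + 79.2) = 9.04, so δu/u = 0.0622.
Q is then a monomial in u, r, c:
δQ/Q = √((δu/u)² + (-1·δr/r)² + (½·δc/c)²) = √(0.00386 + 0.00774 + 0.000756) = 0.111
Q = 12.4, so δQ = 0.111 × 12.4 = 1.38.

12.4 ± 1.38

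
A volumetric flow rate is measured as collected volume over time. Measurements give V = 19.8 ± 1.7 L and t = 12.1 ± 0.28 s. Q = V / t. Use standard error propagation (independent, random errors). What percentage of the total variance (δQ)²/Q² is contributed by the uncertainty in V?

(δQ/Q)² = (1·δV/V)² + (-1·δt/t)²
  V term: (1×0.0859)² = 0.00737
  t term: (-1×0.0231)² = 0.000535
Total = 0.00791. Share from V = 0.00737/0.00791 = 0.932.

93.2%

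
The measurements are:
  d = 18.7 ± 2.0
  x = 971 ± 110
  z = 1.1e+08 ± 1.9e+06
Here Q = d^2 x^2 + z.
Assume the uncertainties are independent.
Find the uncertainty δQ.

1.03e+08

Let p = d^2·x^2 = 3.3e+08. δp/p = √((2·δd/d)² + (2·δx/x)²) = √(0.0458 + 0.0513) = 0.312, so δp = 1.03e+08.
Q = p + z: δQ = √(δp² + δz²) = √(1.06e+16 + 3.61e+12) = 1.03e+08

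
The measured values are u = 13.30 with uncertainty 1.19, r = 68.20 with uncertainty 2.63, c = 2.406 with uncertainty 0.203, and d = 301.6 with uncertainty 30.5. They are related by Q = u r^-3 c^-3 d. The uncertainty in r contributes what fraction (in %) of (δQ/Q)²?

14.0%

(δQ/Q)² = (1·δu/u)² + (-3·δr/r)² + (-3·δc/c)² + (1·δd/d)²
  u term: (1×0.0895)² = 0.00801
  r term: (-3×0.0386)² = 0.0134
  c term: (-3×0.0844)² = 0.0641
  d term: (1×0.101)² = 0.0102
Total = 0.0957. Share from r = 0.0134/0.0957 = 0.140.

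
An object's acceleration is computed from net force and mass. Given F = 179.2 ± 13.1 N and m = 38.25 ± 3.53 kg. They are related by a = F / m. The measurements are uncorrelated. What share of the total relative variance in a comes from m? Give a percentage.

(δa/a)² = (1·δF/F)² + (-1·δm/m)²
  F term: (1×0.0731)² = 0.00534
  m term: (-1×0.0923)² = 0.00852
Total = 0.0139. Share from m = 0.00852/0.0139 = 0.614.

61.4%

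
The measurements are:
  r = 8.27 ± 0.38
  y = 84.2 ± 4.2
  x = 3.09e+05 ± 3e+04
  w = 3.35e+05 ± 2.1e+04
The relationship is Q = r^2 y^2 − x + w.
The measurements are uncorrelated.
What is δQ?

75300

Let p = r^2·y^2 = 4.85e+05. δp/p = √((2·δr/r)² + (2·δy/y)²) = √(0.00845 + 0.00995) = 0.136, so δp = 65800.
Q = p − x + w: δQ = √(δp² + δx² + δw²) = √(4.33e+09 + 9e+08 + 4.41e+08) = 75300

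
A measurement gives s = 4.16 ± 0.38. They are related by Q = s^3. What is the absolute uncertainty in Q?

19.7

Q ∝ s^3, so δQ/Q = |3| · δs/s = 3 × 0.0913 = 0.274.
Q = 72.0, so δQ = 0.274 × 72.0 = 19.7.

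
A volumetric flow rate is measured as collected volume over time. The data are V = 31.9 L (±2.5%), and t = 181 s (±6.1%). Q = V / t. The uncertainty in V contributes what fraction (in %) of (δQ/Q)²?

(δQ/Q)² = (1·δV/V)² + (-1·δt/t)²
  V term: (1×0.0250)² = 0.000625
  t term: (-1×0.0610)² = 0.00372
Total = 0.00435. Share from V = 0.000625/0.00435 = 0.144.

14.4%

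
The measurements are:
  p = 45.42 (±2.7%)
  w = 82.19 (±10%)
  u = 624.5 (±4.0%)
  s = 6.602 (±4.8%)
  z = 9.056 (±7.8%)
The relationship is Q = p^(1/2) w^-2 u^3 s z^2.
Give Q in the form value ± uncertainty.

Relative error in a monomial: (δQ/Q)² = Σ (nᵢ · δxᵢ/xᵢ)².
  (½·δp/p)² = (0.5×0.0270)² = 0.000182;  (-2·δw/w)² = (-2×0.100)² = 0.0400;  (3·δu/u)² = (3×0.0400)² = 0.0144;  (1·δs/s)² = (1×0.0480)² = 0.00230;  (2·δz/z)² = (2×0.0780)² = 0.0243
δQ/Q = √(0.0812) = 0.285
Q = 1.316e+08, so δQ = 0.285 × 1.316e+08 = 3.75e+07.

(1.316 ± 0.375) × 10^8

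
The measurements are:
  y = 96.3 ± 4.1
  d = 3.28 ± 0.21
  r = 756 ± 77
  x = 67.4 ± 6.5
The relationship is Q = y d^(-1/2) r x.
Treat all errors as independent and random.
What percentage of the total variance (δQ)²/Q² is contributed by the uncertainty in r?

(δQ/Q)² = (1·δy/y)² + (−½·δd/d)² + (1·δr/r)² + (1·δx/x)²
  y term: (1×0.0426)² = 0.00181
  d term: (-0.5×0.0640)² = 0.00102
  r term: (1×0.102)² = 0.0104
  x term: (1×0.0964)² = 0.00930
Total = 0.0225. Share from r = 0.0104/0.0225 = 0.461.

46.1%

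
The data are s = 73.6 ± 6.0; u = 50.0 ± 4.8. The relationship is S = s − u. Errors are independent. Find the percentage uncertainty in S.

For a sum/difference, combine absolute errors in quadrature:
  (δs)² = 36.0;  (δu)² = 23.0
δS = √(59.0) = 7.68
S = 23.6, so δS/S = 7.68/23.6 = 0.326.

32.6%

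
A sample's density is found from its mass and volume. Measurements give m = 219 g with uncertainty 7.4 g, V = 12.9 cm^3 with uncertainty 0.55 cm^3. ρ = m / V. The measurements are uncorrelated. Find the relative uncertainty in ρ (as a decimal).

0.0544

Since ρ is a product/quotient, work with relative uncertainties:
  (1·δm/m)² = (1×0.0338)² = 0.00114;  (-1·δV/V)² = (-1×0.0426)² = 0.00182
δρ/ρ = √(0.00296) = 0.0544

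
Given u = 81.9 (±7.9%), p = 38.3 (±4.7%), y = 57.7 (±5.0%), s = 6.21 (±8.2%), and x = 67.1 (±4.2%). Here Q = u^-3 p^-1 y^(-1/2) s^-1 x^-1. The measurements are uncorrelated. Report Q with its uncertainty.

Each factor contributes (exponent × relative error)² to (δQ/Q)²:
  (-3·δu/u)² = (-3×0.0790)² = 0.0562;  (-1·δp/p)² = (-1×0.0470)² = 0.00221;  (−½·δy/y)² = (-0.5×0.0500)² = 0.000625;  (-1·δs/s)² = (-1×0.0820)² = 0.00672;  (-1·δx/x)² = (-1×0.0420)² = 0.00176
δQ/Q = √(0.0675) = 0.260
Q = 1.5e-11, so δQ = 0.260 × 1.5e-11 = 3.9e-12.

(1.50 ± 0.390) × 10^-11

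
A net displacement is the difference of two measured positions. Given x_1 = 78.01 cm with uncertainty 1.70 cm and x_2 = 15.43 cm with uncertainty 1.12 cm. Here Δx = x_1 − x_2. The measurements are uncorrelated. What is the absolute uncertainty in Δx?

Absolute uncertainties add in quadrature for a linear combination:
  (δx_1)² = 2.89;  (δx_2)² = 1.25
δΔx = √(4.14) = 2.04 cm

2.04 cm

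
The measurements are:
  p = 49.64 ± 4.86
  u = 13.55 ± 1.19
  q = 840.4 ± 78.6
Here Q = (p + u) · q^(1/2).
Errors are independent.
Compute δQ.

Let w = p + u = 63.19. δw = √(δp² + δu²) = √(23.6 + 1.42) = 5.00, so δw/w = 0.0792.
Q is then a monomial in w, q:
δQ/Q = √((δw/w)² + (½·δq/q)²) = √(0.00627 + 0.00219) = 0.0920
Q = 1832, so δQ = 0.0920 × 1832 = 168.

168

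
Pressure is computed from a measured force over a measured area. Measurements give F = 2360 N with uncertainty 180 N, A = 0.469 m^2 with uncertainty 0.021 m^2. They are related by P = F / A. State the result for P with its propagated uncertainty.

5030 ± 445 Pa

Relative error in a monomial: (δP/P)² = Σ (nᵢ · δxᵢ/xᵢ)².
  (1·δF/F)² = (1×0.0763)² = 0.00582;  (-1·δA/A)² = (-1×0.0448)² = 0.00200
δP/P = √(0.00782) = 0.0884
P = 5030 Pa, so δP = 0.0884 × 5030 = 445 Pa.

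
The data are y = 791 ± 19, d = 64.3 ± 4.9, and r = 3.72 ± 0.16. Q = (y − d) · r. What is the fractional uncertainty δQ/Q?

Let u = y − d = 727. δu = √(δy² + δd²) = √(361 + 24.0) = 19.6, so δu/u = 0.0270.
Q is then a monomial in u, r:
δQ/Q = √((δu/u)² + (1·δr/r)²) = √(0.000729 + 0.00185) = 0.0508

0.0508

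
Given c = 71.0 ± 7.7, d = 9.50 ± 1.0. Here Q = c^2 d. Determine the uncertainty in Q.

11500

Products/powers → add relative errors in quadrature, weighted by exponent:
  (2·δc/c)² = (2×0.108)² = 0.0470;  (1·δd/d)² = (1×0.105)² = 0.0111
δQ/Q = √(0.0581) = 0.241
Q = 47900, so δQ = 0.241 × 47900 = 11500.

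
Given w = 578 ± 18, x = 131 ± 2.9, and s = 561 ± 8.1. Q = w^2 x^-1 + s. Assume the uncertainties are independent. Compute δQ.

Let p = w^2·x^-1 = 2550. δp/p = √((2·δw/w)² + (-1·δx/x)²) = √(0.00388 + 0.000490) = 0.0661, so δp = 169.
Q = p + s: δQ = √(δp² + δs²) = √(28400 + 65.6) = 169

169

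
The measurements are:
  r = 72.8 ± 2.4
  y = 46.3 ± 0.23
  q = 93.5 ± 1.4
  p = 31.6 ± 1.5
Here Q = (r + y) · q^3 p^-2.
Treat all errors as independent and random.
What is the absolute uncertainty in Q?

10400

Let u = r + y = 119. δu = √(δr² + δy²) = √(5.76 + 0.0529) = 2.41, so δu/u = 0.0202.
Q is then a monomial in u, q, p:
δQ/Q = √((δu/u)² + (3·δq/q)² + (-2·δp/p)²) = √(0.000410 + 0.00202 + 0.00901) = 0.107
Q = 97500, so δQ = 0.107 × 97500 = 10400.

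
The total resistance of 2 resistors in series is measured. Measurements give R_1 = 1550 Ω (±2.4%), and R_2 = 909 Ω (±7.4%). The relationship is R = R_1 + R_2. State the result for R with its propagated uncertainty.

R is a linear combination, so absolute uncertainties add in quadrature:
  (δR_1)² = 1380;  (δR_2)² = 4520
δR = √(5910) = 76.9 Ω
R = 2460 Ω.

2460 ± 76.9 Ω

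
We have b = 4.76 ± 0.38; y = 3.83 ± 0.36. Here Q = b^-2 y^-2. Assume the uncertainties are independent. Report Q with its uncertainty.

0.00301 ± 0.000742

For a monomial Q ∝ b^-2, y^-2, fractional errors add in quadrature:
  (-2·δb/b)² = (-2×0.0798)² = 0.0255;  (-2·δy/y)² = (-2×0.0940)² = 0.0353
δQ/Q = √(0.0608) = 0.247
Q = 0.00301, so δQ = 0.247 × 0.00301 = 0.000742.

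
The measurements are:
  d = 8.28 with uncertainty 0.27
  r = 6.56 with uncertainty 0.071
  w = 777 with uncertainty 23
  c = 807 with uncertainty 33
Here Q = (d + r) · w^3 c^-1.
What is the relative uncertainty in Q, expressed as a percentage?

Let u = d + r = 14.8. δu = √(δd² + δr²) = √(0.0729 + 0.00504) = 0.279, so δu/u = 0.0188.
Q is then a monomial in u, w, c:
δQ/Q = √((δu/u)² + (3·δw/w)² + (-1·δc/c)²) = √(0.000354 + 0.00789 + 0.00167) = 0.0996

9.96%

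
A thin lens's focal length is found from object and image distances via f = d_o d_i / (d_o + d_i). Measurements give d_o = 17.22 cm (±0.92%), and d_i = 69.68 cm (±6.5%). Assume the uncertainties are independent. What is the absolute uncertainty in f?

0.205 cm

∂f/∂d_o = (d_i/(d_o+d_i))² = 0.643;  ∂f/∂d_i = (d_o/(d_o+d_i))² = 0.0393
δf = √((∂f/∂d_o · δd_o)² + (∂f/∂d_i · δd_i)²) = √(0.0104 + 0.0316) = 0.205 cm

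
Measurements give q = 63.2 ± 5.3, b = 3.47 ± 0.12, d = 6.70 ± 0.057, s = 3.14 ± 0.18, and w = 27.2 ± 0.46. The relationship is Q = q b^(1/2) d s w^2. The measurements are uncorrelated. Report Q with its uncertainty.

For a monomial Q ∝ q, b^(1/2), d, s, w^2, fractional errors add in quadrature:
  (1·δq/q)² = (1×0.0839)² = 0.00703;  (½·δb/b)² = (0.5×0.0346)² = 0.000299;  (1·δd/d)² = (1×0.00851)² = 7.24e-05;  (1·δs/s)² = (1×0.0573)² = 0.00329;  (2·δw/w)² = (2×0.0169)² = 0.00114
δQ/Q = √(0.0118) = 0.109
Q = 1.83e+06, so δQ = 0.109 × 1.83e+06 = 1.99e+05.

(1.83 ± 0.199) × 10^6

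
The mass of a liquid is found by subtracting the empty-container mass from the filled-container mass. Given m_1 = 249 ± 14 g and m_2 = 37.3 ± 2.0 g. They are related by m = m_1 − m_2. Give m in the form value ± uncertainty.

212 ± 14.1 g

m is a linear combination, so absolute uncertainties add in quadrature:
  (δm_1)² = 196;  (δm_2)² = 4.00
δm = √(200) = 14.1 g
m = 212 g.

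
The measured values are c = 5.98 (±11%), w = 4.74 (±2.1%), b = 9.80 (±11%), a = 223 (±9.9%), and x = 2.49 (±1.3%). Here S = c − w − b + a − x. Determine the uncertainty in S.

22.1

S is a linear combination, so absolute uncertainties add in quadrature:
  (δc)² = 0.433;  (δw)² = 0.00991;  (δb)² = 1.16;  (δa)² = 487;  (δx)² = 0.00105
δS = √(489) = 22.1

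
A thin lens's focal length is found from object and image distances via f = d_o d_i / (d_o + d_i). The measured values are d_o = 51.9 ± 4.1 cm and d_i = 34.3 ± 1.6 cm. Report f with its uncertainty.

20.7 ± 0.871 cm

∂f/∂d_o = (d_i/(d_o+d_i))² = 0.158;  ∂f/∂d_i = (d_o/(d_o+d_i))² = 0.363
δf = √((∂f/∂d_o · δd_o)² + (∂f/∂d_i · δd_i)²) = √(0.421 + 0.336) = 0.871 cm
f = 20.7 cm.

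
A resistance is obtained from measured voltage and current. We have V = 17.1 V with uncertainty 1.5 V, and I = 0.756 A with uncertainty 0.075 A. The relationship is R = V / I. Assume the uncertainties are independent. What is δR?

Since R is a product/quotient, work with relative uncertainties:
  (1·δV/V)² = (1×0.0877)² = 0.00769;  (-1·δI/I)² = (-1×0.0992)² = 0.00984
δR/R = √(0.0175) = 0.132
R = 22.6 Ω, so δR = 0.132 × 22.6 = 3.00 Ω.

3.00 Ω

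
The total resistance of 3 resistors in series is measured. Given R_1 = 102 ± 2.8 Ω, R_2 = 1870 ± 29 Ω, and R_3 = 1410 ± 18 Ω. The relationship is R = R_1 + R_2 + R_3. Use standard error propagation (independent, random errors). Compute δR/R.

R is a linear combination, so absolute uncertainties add in quadrature:
  (δR_1)² = 7.84;  (δR_2)² = 841;  (δR_3)² = 324
δR = √(1170) = 34.2 Ω
R = 3380 Ω, so δR/R = 34.2/3380 = 0.0101.

0.0101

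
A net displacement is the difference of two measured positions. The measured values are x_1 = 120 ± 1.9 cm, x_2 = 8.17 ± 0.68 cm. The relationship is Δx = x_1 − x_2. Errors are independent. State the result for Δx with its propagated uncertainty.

112 ± 2.02 cm

Δx is a linear combination, so absolute uncertainties add in quadrature:
  (δx_1)² = 3.61;  (δx_2)² = 0.462
δΔx = √(4.07) = 2.02 cm
Δx = 112 cm.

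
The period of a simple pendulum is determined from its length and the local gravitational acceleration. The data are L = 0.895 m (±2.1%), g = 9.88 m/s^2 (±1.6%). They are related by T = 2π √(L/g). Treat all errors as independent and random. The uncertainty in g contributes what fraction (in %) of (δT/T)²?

36.7%

(δT/T)² = (½·δL/L)² + (−½·δg/g)²
  L term: (0.5×0.0210)² = 0.000110
  g term: (-0.5×0.0160)² = 6.4e-05
Total = 0.000174. Share from g = 6.4e-05/0.000174 = 0.367.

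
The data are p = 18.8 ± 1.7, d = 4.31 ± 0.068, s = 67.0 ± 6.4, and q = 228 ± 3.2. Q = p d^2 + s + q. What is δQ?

Let w = p·d^2 = 349. δw/w = √((1·δp/p)² + (2·δd/d)²) = √(0.00818 + 0.000996) = 0.0958, so δw = 33.4.
Q = w + s + q: δQ = √(δw² + δs² + δq²) = √(1120 + 41.0 + 10.2) = 34.2

34.2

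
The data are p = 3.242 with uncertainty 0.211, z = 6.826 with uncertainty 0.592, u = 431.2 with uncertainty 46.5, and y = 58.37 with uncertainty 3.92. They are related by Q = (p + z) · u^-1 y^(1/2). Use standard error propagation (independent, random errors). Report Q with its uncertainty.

Let w = p + z = 10.07. δw = √(δp² + δz²) = √(0.0445 + 0.350) = 0.628, so δw/w = 0.0624.
Q is then a monomial in w, u, y:
δQ/Q = √((δw/w)² + (-1·δu/u)² + (½·δy/y)²) = √(0.00390 + 0.0116 + 0.00113) = 0.129
Q = 0.1784, so δQ = 0.129 × 0.1784 = 0.0230.

0.1784 ± 0.0230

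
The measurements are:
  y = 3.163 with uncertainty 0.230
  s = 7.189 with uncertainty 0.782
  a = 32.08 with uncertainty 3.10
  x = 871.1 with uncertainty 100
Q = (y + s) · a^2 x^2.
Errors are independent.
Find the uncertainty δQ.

Let u = y + s = 10.35. δu = √(δy² + δs²) = √(0.0529 + 0.612) = 0.815, so δu/u = 0.0787.
Q is then a monomial in u, a, x:
δQ/Q = √((δu/u)² + (2·δa/a)² + (2·δx/x)²) = √(0.00620 + 0.0374 + 0.0527) = 0.310
Q = 8.084e+09, so δQ = 0.310 × 8.084e+09 = 2.51e+09.

2.51e+09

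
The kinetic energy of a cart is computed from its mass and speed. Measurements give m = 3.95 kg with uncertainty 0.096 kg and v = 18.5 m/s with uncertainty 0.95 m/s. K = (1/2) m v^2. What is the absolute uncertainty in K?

Relative error in a monomial: (δK/K)² = Σ (nᵢ · δxᵢ/xᵢ)².
  (1·δm/m)² = (1×0.0243)² = 0.000591;  (2·δv/v)² = (2×0.0514)² = 0.0105
δK/K = √(0.0111) = 0.106
K = 676 J, so δK = 0.106 × 676 = 71.3 J.

71.3 J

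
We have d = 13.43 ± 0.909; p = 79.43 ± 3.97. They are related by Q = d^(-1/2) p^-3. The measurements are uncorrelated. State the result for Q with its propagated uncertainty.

(5.445 ± 0.837) × 10^-7

Relative error in a monomial: (δQ/Q)² = Σ (nᵢ · δxᵢ/xᵢ)².
  (−½·δd/d)² = (-0.5×0.0677)² = 0.00115;  (-3·δp/p)² = (-3×0.0500)² = 0.0225
δQ/Q = √(0.0236) = 0.154
Q = 5.445e-07, so δQ = 0.154 × 5.445e-07 = 8.37e-08.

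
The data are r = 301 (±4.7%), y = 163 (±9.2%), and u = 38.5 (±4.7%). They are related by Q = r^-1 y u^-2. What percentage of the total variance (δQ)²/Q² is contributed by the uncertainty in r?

(δQ/Q)² = (-1·δr/r)² + (1·δy/y)² + (-2·δu/u)²
  r term: (-1×0.0470)² = 0.00221
  y term: (1×0.0920)² = 0.00846
  u term: (-2×0.0470)² = 0.00884
Total = 0.0195. Share from r = 0.00221/0.0195 = 0.113.

11.3%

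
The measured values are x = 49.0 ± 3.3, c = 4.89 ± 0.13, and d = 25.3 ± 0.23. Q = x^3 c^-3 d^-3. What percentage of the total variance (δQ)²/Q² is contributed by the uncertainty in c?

13.3%

(δQ/Q)² = (3·δx/x)² + (-3·δc/c)² + (-3·δd/d)²
  x term: (3×0.0673)² = 0.0408
  c term: (-3×0.0266)² = 0.00636
  d term: (-3×0.00909)² = 0.000744
Total = 0.0479. Share from c = 0.00636/0.0479 = 0.133.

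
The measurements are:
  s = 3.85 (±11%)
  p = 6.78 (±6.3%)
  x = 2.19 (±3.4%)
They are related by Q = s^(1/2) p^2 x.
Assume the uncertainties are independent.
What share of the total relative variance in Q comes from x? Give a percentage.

(δQ/Q)² = (½·δs/s)² + (2·δp/p)² + (1·δx/x)²
  s term: (0.5×0.110)² = 0.00302
  p term: (2×0.0630)² = 0.0159
  x term: (1×0.0340)² = 0.00116
Total = 0.0201. Share from x = 0.00116/0.0201 = 0.0576.

5.76%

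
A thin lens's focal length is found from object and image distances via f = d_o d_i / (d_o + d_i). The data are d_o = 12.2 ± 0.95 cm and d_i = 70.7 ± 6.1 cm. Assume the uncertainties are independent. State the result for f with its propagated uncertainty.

∂f/∂d_o = (d_i/(d_o+d_i))² = 0.727;  ∂f/∂d_i = (d_o/(d_o+d_i))² = 0.0217
δf = √((∂f/∂d_o · δd_o)² + (∂f/∂d_i · δd_i)²) = √(0.477 + 0.0175) = 0.703 cm
f = 10.4 cm.

10.4 ± 0.703 cm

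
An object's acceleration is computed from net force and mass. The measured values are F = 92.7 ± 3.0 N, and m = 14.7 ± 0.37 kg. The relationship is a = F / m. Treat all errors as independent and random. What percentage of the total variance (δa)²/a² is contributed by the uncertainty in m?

37.7%

(δa/a)² = (1·δF/F)² + (-1·δm/m)²
  F term: (1×0.0324)² = 0.00105
  m term: (-1×0.0252)² = 0.000634
Total = 0.00168. Share from m = 0.000634/0.00168 = 0.377.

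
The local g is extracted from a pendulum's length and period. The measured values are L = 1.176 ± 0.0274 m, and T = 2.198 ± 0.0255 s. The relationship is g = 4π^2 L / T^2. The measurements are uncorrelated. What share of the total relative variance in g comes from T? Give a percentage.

49.8%

(δg/g)² = (1·δL/L)² + (-2·δT/T)²
  L term: (1×0.0233)² = 0.000543
  T term: (-2×0.0116)² = 0.000538
Total = 0.00108. Share from T = 0.000538/0.00108 = 0.498.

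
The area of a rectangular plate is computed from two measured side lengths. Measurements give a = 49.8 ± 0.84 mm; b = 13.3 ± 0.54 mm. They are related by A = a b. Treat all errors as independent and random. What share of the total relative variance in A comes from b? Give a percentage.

85.3%

(δA/A)² = (1·δa/a)² + (1·δb/b)²
  a term: (1×0.0169)² = 0.000285
  b term: (1×0.0406)² = 0.00165
Total = 0.00193. Share from b = 0.00165/0.00193 = 0.853.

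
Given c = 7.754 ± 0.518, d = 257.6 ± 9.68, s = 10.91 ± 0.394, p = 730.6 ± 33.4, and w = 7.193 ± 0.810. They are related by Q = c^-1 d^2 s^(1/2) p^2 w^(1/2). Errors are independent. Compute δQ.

Each factor contributes (exponent × relative error)² to (δQ/Q)²:
  (-1·δc/c)² = (-1×0.0668)² = 0.00446;  (2·δd/d)² = (2×0.0376)² = 0.00565;  (½·δs/s)² = (0.5×0.0361)² = 0.000326;  (2·δp/p)² = (2×0.0457)² = 0.00836;  (½·δw/w)² = (0.5×0.113)² = 0.00317
δQ/Q = √(0.0220) = 0.148
Q = 4.047e+10, so δQ = 0.148 × 4.047e+10 = 6e+09.

6e+09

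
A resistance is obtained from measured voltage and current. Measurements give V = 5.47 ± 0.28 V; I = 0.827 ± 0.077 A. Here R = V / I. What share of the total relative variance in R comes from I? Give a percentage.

76.8%

(δR/R)² = (1·δV/V)² + (-1·δI/I)²
  V term: (1×0.0512)² = 0.00262
  I term: (-1×0.0931)² = 0.00867
Total = 0.0113. Share from I = 0.00867/0.0113 = 0.768.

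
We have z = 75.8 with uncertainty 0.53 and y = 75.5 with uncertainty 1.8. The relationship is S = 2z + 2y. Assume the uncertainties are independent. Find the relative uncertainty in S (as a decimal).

0.0124

Sums and differences: (δS)² = Σ (cᵢ δxᵢ)².
  (2·δz)² = 1.12;  (2·δy)² = 13.0
δS = √(14.1) = 3.75
S = 303, so δS/S = 3.75/303 = 0.0124.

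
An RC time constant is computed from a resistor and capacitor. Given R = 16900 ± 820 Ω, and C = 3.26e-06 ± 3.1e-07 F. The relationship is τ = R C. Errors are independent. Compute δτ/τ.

0.107

Relative error in a monomial: (δτ/τ)² = Σ (nᵢ · δxᵢ/xᵢ)².
  (1·δR/R)² = (1×0.0485)² = 0.00235;  (1·δC/C)² = (1×0.0951)² = 0.00904
δτ/τ = √(0.0114) = 0.107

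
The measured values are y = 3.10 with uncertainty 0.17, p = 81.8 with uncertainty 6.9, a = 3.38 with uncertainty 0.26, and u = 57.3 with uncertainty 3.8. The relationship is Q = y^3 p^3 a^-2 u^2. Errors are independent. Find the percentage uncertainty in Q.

Since Q is a product/quotient, work with relative uncertainties:
  (3·δy/y)² = (3×0.0548)² = 0.0271;  (3·δp/p)² = (3×0.0844)² = 0.0640;  (-2·δa/a)² = (-2×0.0769)² = 0.0237;  (2·δu/u)² = (2×0.0663)² = 0.0176
δQ/Q = √(0.132) = 0.364

36.4%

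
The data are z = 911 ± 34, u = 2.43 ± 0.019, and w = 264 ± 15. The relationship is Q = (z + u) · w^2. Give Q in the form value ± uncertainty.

Let h = z + u = 913. δh = √(δz² + δu²) = √(1160 + 0.000361) = 34.0, so δh/h = 0.0372.
Q is then a monomial in h, w:
δQ/Q = √((δh/h)² + (2·δw/w)²) = √(0.00139 + 0.0129) = 0.120
Q = 6.37e+07, so δQ = 0.120 × 6.37e+07 = 7.61e+06.

(6.37 ± 0.761) × 10^7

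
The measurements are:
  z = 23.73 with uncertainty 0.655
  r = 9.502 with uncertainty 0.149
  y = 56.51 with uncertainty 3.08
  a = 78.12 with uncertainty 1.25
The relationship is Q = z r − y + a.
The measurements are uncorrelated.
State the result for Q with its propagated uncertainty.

Let p = z·r = 225.5. δp/p = √((1·δz/z)² + (1·δr/r)²) = √(0.000762 + 0.000246) = 0.0317, so δp = 7.16.
Q = p − y + a: δQ = √(δp² + δy² + δa²) = √(51.2 + 9.49 + 1.56) = 7.89
Q = 247.1.

247.1 ± 7.89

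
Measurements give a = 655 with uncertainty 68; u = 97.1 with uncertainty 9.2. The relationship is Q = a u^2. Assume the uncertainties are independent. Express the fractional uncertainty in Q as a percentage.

Products/powers → add relative errors in quadrature, weighted by exponent:
  (1·δa/a)² = (1×0.104)² = 0.0108;  (2·δu/u)² = (2×0.0947)² = 0.0359
δQ/Q = √(0.0467) = 0.216

21.6%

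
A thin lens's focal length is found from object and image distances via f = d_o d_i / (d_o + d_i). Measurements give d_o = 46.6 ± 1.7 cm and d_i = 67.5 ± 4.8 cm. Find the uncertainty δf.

0.998 cm

∂f/∂d_o = (d_i/(d_o+d_i))² = 0.350;  ∂f/∂d_i = (d_o/(d_o+d_i))² = 0.167
δf = √((∂f/∂d_o · δd_o)² + (∂f/∂d_i · δd_i)²) = √(0.354 + 0.641) = 0.998 cm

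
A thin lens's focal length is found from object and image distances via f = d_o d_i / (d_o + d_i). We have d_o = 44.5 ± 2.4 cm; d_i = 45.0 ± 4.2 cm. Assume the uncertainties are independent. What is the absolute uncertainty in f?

1.20 cm

∂f/∂d_o = (d_i/(d_o+d_i))² = 0.253;  ∂f/∂d_i = (d_o/(d_o+d_i))² = 0.247
δf = √((∂f/∂d_o · δd_o)² + (∂f/∂d_i · δd_i)²) = √(0.368 + 1.08) = 1.20 cm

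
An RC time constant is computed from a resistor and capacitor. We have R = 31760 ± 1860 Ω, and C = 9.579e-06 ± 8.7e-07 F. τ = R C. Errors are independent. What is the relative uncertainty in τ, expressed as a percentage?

For a monomial τ ∝ R, C, fractional errors add in quadrature:
  (1·δR/R)² = (1×0.0586)² = 0.00343;  (1·δC/C)² = (1×0.0908)² = 0.00825
δτ/τ = √(0.0117) = 0.108

10.8%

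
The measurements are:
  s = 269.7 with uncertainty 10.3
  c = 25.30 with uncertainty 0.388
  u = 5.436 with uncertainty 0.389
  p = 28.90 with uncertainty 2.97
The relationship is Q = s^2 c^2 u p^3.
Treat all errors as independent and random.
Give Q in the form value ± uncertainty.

(6.109 ± 2.00) × 10^12

Products/powers → add relative errors in quadrature, weighted by exponent:
  (2·δs/s)² = (2×0.0382)² = 0.00583;  (2·δc/c)² = (2×0.0153)² = 0.000941;  (1·δu/u)² = (1×0.0716)² = 0.00512;  (3·δp/p)² = (3×0.103)² = 0.0951
δQ/Q = √(0.107) = 0.327
Q = 6.109e+12, so δQ = 0.327 × 6.109e+12 = 2e+12.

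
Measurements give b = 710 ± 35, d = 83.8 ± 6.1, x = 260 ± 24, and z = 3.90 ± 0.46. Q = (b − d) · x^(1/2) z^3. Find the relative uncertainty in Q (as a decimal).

Let u = b − d = 626. δu = √(δb² + δd²) = √(1220 + 37.2) = 35.5, so δu/u = 0.0567.
Q is then a monomial in u, x, z:
δQ/Q = √((δu/u)² + (½·δx/x)² + (3·δz/z)²) = √(0.00322 + 0.00213 + 0.125) = 0.361

0.361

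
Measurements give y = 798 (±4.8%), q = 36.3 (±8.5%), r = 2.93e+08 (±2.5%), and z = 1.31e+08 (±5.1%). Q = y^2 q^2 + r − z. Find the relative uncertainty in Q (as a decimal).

0.164

Let p = y^2·q^2 = 8.39e+08. δp/p = √((2·δy/y)² + (2·δq/q)²) = √(0.00922 + 0.0289) = 0.195, so δp = 1.64e+08.
Q = p + r − z: δQ = √(δp² + δr² + δz²) = √(2.68e+16 + 5.37e+13 + 4.46e+13) = 1.64e+08
Q = 1e+09, so δQ/Q = 1.64e+08/1e+09 = 0.164.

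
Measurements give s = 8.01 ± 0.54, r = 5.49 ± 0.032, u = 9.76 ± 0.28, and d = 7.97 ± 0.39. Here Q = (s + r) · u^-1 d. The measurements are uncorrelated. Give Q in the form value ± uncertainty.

11.0 ± 0.766

Let w = s + r = 13.5. δw = √(δs² + δr²) = √(0.292 + 0.00102) = 0.541, so δw/w = 0.0401.
Q is then a monomial in w, u, d:
δQ/Q = √((δw/w)² + (-1·δu/u)² + (1·δd/d)²) = √(0.00161 + 0.000823 + 0.00239) = 0.0694
Q = 11.0, so δQ = 0.0694 × 11.0 = 0.766.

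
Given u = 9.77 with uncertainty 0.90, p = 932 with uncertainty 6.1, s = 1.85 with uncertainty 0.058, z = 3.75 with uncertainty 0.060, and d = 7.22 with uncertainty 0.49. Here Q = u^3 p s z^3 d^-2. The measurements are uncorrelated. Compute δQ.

Since Q is a product/quotient, work with relative uncertainties:
  (3·δu/u)² = (3×0.0921)² = 0.0764;  (1·δp/p)² = (1×0.00655)² = 4.28e-05;  (1·δs/s)² = (1×0.0314)² = 0.000983;  (3·δz/z)² = (3×0.0160)² = 0.00230;  (-2·δd/d)² = (-2×0.0679)² = 0.0184
δQ/Q = √(0.0981) = 0.313
Q = 1.63e+06, so δQ = 0.313 × 1.63e+06 = 5.1e+05.

5.1e+05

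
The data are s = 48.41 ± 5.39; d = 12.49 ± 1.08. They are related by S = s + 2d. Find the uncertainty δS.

5.81

S is a linear combination, so absolute uncertainties add in quadrature:
  (δs)² = 29.1;  (2·δd)² = 4.67
δS = √(33.7) = 5.81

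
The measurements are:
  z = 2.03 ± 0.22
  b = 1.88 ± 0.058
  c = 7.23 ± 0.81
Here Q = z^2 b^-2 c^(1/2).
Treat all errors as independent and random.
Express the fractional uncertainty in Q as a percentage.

Since Q is a product/quotient, work with relative uncertainties:
  (2·δz/z)² = (2×0.108)² = 0.0470;  (-2·δb/b)² = (-2×0.0309)² = 0.00381;  (½·δc/c)² = (0.5×0.112)² = 0.00314
δQ/Q = √(0.0539) = 0.232

23.2%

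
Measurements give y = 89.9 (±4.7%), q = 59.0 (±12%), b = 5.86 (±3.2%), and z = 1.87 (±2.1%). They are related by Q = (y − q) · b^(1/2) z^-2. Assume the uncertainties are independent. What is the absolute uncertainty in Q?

Let u = y − q = 30.9. δu = √(δy² + δq²) = √(17.9 + 50.1) = 8.24, so δu/u = 0.267.
Q is then a monomial in u, b, z:
δQ/Q = √((δu/u)² + (½·δb/b)² + (-2·δz/z)²) = √(0.0712 + 0.000256 + 0.00176) = 0.271
Q = 21.4, so δQ = 0.271 × 21.4 = 5.79.

5.79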